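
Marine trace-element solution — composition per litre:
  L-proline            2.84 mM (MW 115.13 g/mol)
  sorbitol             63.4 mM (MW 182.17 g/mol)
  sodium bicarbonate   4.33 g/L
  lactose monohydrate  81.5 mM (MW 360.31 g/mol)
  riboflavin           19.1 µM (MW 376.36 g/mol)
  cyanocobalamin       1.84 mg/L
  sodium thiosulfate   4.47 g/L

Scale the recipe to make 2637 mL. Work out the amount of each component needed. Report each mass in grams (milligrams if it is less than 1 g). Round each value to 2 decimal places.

L-proline 862.22 mg; sorbitol 30.46 g; sodium bicarbonate 11.42 g; lactose monohydrate 77.44 g; riboflavin 18.96 mg; cyanocobalamin 4.85 mg; sodium thiosulfate 11.79 g

Scale factor relative to 1 L: 2.637.
L-proline: 2.84 mmol/L × 115.13 mg/mmol × 2.637 L = 862.22 mg
sorbitol: 63.4 mmol/L × 182.17 g/mol × 2.637 L ÷ 1000 = 30.46 g
sodium bicarbonate: 4.33 g/L × 2.637 L = 11.42 g
lactose monohydrate: 81.5 mmol/L × 360.31 g/mol × 2.637 L ÷ 1000 = 77.44 g
riboflavin: 19.1 µmol/L × 376.36 g/mol × 2.637 L ÷ 1000 = 18.96 mg
cyanocobalamin: 1.84 mg/L × 2.637 L = 4.85 mg
sodium thiosulfate: 4.47 g/L × 2.637 L = 11.79 g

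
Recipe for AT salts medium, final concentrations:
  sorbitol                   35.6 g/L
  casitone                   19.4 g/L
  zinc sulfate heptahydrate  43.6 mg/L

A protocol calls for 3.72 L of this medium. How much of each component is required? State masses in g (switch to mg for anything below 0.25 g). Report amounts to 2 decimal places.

sorbitol 132.43 g; casitone 72.17 g; zinc sulfate heptahydrate 162.19 mg

Working volume: 3.72 L.
sorbitol: 35.6 g/L × 3.72 L = 132.43 g
casitone: 19.4 g/L × 3.72 L = 72.17 g
zinc sulfate heptahydrate: 43.6 mg/L × 3.72 L = 162.19 mg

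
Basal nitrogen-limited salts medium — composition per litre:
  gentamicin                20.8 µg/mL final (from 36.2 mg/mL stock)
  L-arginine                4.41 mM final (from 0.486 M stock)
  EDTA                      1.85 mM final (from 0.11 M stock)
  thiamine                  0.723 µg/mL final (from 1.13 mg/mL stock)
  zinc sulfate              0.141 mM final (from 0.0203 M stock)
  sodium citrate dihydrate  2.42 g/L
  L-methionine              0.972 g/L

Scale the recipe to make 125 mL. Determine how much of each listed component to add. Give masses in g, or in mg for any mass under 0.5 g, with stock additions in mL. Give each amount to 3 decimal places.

Scale factor relative to 1 L: 0.125.
gentamicin: C1V1 = C2V2 → 20.8 µg/mL × 125 mL ÷ 36200 µg/mL = 0.072 mL
L-arginine: C1V1 = C2V2 → 4.41 mM × 125 mL ÷ 486 mM = 1.134 mL
EDTA: V = C2·V2/C1 = 1.85 mM × 125 mL ÷ 110 mM = 2.102 mL
thiamine: dilute stock: 0.723 µg/mL × 125 mL ÷ 1130 µg/mL = 0.080 mL
zinc sulfate: C1V1 = C2V2 → 0.141 mM × 125 mL ÷ 20.3 mM = 0.868 mL
sodium citrate dihydrate: 2.42 g/L × 0.125 L = 0.3025 g = 302.500 mg
L-methionine: 0.972 g/L × 0.125 L = 0.1215 g = 121.500 mg

gentamicin 0.072 mL; L-arginine 1.134 mL; EDTA 2.102 mL; thiamine 0.080 mL; zinc sulfate 0.868 mL; sodium citrate dihydrate 302.500 mg; L-methionine 121.500 mg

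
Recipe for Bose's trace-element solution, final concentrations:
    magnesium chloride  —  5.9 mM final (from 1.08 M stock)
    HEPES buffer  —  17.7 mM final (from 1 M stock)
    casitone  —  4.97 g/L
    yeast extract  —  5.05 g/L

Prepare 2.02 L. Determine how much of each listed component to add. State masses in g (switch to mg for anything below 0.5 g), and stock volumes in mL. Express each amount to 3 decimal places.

magnesium chloride 11.035 mL; HEPES buffer 35.754 mL; casitone 10.039 g; yeast extract 10.201 g

Working volume: 2.02 L.
magnesium chloride: V = C2·V2/C1 = 5.9 mM × 2020 mL ÷ 1080 mM = 11.035 mL
HEPES buffer: dilute stock: 17.7 mM × 2020 mL ÷ 1000 mM = 35.754 mL
casitone: 4.97 g/L × 2.02 L = 10.039 g
yeast extract: 5.05 g/L × 2.02 L = 10.201 g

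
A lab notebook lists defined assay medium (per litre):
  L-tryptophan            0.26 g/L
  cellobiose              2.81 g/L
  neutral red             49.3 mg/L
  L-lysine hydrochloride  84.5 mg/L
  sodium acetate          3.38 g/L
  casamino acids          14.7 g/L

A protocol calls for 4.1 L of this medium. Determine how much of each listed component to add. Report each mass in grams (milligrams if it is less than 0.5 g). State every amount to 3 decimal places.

L-tryptophan 1.066 g; cellobiose 11.521 g; neutral red 202.130 mg; L-lysine hydrochloride 346.450 mg; sodium acetate 13.858 g; casamino acids 60.270 g

Working volume: 4.1 L.
L-tryptophan: 0.26 g/L × 4.1 L = 1.066 g
cellobiose: 2.81 g/L × 4.1 L = 11.521 g
neutral red: 49.3 mg/L × 4.1 L = 202.130 mg
L-lysine hydrochloride: 84.5 mg/L × 4.1 L = 346.450 mg
sodium acetate: 3.38 g/L × 4.1 L = 13.858 g
casamino acids: 14.7 g/L × 4.1 L = 60.270 g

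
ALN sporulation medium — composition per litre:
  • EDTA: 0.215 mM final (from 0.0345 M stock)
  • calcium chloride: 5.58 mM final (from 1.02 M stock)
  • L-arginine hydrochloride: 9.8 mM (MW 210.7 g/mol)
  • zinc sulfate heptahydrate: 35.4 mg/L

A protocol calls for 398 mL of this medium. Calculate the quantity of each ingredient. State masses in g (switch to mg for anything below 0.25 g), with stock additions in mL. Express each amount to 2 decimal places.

EDTA 2.48 mL; calcium chloride 2.18 mL; L-arginine hydrochloride 0.82 g; zinc sulfate heptahydrate 14.09 mg

Scale factor relative to 1 L: 0.398.
EDTA: V = C2·V2/C1 = 0.215 mM × 398 mL ÷ 34.5 mM = 2.48 mL
calcium chloride: V = C2·V2/C1 = 5.58 mM × 398 mL ÷ 1020 mM = 2.18 mL
L-arginine hydrochloride: 9.8 mmol/L × 210.7 g/mol × 0.398 L ÷ 1000 = 0.82 g
zinc sulfate heptahydrate: 35.4 mg/L × 0.398 L = 14.09 mg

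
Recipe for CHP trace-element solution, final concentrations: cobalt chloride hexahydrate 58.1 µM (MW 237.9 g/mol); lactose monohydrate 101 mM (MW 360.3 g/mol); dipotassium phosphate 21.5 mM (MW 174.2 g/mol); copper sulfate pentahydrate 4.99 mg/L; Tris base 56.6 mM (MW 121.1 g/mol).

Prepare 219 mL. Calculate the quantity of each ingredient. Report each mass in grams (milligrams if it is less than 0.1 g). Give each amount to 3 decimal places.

cobalt chloride hexahydrate 3.027 mg; lactose monohydrate 7.969 g; dipotassium phosphate 0.820 g; copper sulfate pentahydrate 1.093 mg; Tris base 1.501 g

Target volume = 219 mL = 0.219 L.
cobalt chloride hexahydrate: 58.1 µmol/L × 237.9 g/mol × 0.219 L ÷ 1000 = 3.027 mg
lactose monohydrate: 101 mmol/L × 360.3 g/mol × 0.219 L ÷ 1000 = 7.969 g
dipotassium phosphate: 21.5 mmol/L × 174.2 g/mol × 0.219 L ÷ 1000 = 0.820 g
copper sulfate pentahydrate: 4.99 mg/L × 0.219 L = 1.093 mg
Tris base: 56.6 mmol/L × 121.1 g/mol × 0.219 L ÷ 1000 = 1.501 g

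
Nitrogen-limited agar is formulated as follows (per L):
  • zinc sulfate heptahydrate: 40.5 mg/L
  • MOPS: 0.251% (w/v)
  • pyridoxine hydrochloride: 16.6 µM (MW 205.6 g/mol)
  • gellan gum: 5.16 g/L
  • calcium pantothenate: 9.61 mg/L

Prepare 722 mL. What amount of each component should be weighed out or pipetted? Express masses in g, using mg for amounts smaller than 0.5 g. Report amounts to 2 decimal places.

Scale factor relative to 1 L: 0.722.
zinc sulfate heptahydrate: 40.5 mg/L × 0.722 L = 29.24 mg
MOPS: 0.251% w/v = 2.51 g/L → 2.51 × 0.722 L = 1.81 g
pyridoxine hydrochloride: 16.6 µmol/L × 205.6 g/mol × 0.722 L ÷ 1000 = 2.46 mg
gellan gum: 5.16 g/L × 0.722 L = 3.73 g
calcium pantothenate: 9.61 mg/L × 0.722 L = 6.94 mg

zinc sulfate heptahydrate 29.24 mg; MOPS 1.81 g; pyridoxine hydrochloride 2.46 mg; gellan gum 3.73 g; calcium pantothenate 6.94 mg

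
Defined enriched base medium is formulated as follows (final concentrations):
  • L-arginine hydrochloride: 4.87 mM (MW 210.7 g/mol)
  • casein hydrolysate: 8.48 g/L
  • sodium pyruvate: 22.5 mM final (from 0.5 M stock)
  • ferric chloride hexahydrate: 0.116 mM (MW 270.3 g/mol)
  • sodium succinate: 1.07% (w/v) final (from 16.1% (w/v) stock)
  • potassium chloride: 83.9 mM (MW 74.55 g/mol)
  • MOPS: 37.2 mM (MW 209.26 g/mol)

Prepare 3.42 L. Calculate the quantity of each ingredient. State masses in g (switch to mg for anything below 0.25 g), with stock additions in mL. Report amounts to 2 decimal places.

Working volume: 3.42 L.
L-arginine hydrochloride: 4.87 mmol/L × 210.7 g/mol × 3.42 L ÷ 1000 = 3.51 g
casein hydrolysate: 8.48 g/L × 3.42 L = 29.00 g
sodium pyruvate: C1V1 = C2V2 → 22.5 mM × 3420 mL ÷ 500 mM = 153.90 mL
ferric chloride hexahydrate: 0.116 mmol/L × 270.3 mg/mmol × 3.42 L = 107.23 mg
sodium succinate: V = C2·V2/C1 = 1.07% ÷ 16.1% × 3420 mL = 227.29 mL
potassium chloride: 83.9 mmol/L × 74.55 g/mol × 3.42 L ÷ 1000 = 21.39 g
MOPS: 37.2 mmol/L × 209.26 g/mol × 3.42 L ÷ 1000 = 26.62 g

L-arginine hydrochloride 3.51 g; casein hydrolysate 29.00 g; sodium pyruvate 153.90 mL; ferric chloride hexahydrate 107.23 mg; sodium succinate 227.29 mL; potassium chloride 21.39 g; MOPS 26.62 g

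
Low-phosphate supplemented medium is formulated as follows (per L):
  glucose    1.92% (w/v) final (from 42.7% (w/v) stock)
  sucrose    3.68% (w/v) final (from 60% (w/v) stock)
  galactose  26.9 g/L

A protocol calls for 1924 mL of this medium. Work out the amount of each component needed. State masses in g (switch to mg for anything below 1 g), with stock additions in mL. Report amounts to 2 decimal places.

Target volume = 1924 mL = 1.924 L.
glucose: dilute stock: 1.92% ÷ 42.7% × 1924 mL = 86.51 mL
sucrose: dilute stock: 3.68% ÷ 60% × 1924 mL = 118.01 mL
galactose: 26.9 g/L × 1.924 L = 51.76 g

glucose 86.51 mL; sucrose 118.01 mL; galactose 51.76 g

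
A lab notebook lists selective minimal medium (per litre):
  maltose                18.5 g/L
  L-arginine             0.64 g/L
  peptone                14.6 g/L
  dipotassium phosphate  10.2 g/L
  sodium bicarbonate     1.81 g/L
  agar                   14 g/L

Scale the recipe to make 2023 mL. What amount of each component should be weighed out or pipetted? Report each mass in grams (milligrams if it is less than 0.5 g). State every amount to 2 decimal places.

maltose 37.43 g; L-arginine 1.29 g; peptone 29.54 g; dipotassium phosphate 20.63 g; sodium bicarbonate 3.66 g; agar 28.32 g

Working volume: 2023 mL = 2.023 L.
maltose: 18.5 g/L × 2.023 L = 37.43 g
L-arginine: 0.64 g/L × 2.023 L = 1.29 g
peptone: 14.6 g/L × 2.023 L = 29.54 g
dipotassium phosphate: 10.2 g/L × 2.023 L = 20.63 g
sodium bicarbonate: 1.81 g/L × 2.023 L = 3.66 g
agar: 14 g/L × 2.023 L = 28.32 g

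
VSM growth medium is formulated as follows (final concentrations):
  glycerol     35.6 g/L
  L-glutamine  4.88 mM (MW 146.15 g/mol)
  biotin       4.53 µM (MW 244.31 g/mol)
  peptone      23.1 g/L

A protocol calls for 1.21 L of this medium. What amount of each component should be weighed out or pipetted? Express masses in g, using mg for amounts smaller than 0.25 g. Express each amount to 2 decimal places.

glycerol 43.08 g; L-glutamine 0.86 g; biotin 1.34 mg; peptone 27.95 g

Working volume: 1.21 L.
glycerol: 35.6 g/L × 1.21 L = 43.08 g
L-glutamine: 4.88 mmol/L × 146.15 g/mol × 1.21 L ÷ 1000 = 0.86 g
biotin: 4.53 µmol/L × 244.31 g/mol × 1.21 L ÷ 1000 = 1.34 mg
peptone: 23.1 g/L × 1.21 L = 27.95 g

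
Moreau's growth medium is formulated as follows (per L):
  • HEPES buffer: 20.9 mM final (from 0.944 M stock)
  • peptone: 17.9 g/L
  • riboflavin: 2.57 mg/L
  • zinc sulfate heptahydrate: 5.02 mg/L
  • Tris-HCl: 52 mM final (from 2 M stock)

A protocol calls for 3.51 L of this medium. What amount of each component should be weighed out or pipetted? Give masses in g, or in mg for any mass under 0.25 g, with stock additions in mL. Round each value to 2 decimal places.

HEPES buffer 77.71 mL; peptone 62.83 g; riboflavin 9.02 mg; zinc sulfate heptahydrate 17.62 mg; Tris-HCl 91.26 mL

Working volume: 3.51 L.
HEPES buffer: dilute stock: 20.9 mM × 3510 mL ÷ 944 mM = 77.71 mL
peptone: 17.9 g/L × 3.51 L = 62.83 g
riboflavin: 2.57 mg/L × 3.51 L = 9.02 mg
zinc sulfate heptahydrate: 5.02 mg/L × 3.51 L = 17.62 mg
Tris-HCl: C1V1 = C2V2 → 52 mM × 3510 mL ÷ 2000 mM = 91.26 mL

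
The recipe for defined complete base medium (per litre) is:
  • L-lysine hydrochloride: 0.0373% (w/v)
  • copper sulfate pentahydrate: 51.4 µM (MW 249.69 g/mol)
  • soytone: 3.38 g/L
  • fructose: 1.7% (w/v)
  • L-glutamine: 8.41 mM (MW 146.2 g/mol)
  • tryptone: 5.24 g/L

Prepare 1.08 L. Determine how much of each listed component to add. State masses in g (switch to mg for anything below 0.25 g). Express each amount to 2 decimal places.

Scale factor relative to 1 L: 1.08.
L-lysine hydrochloride: 0.0373% w/v = 0.373 g/L → 0.373 × 1.08 L = 0.40 g
copper sulfate pentahydrate: 51.4 µmol/L × 249.69 g/mol × 1.08 L ÷ 1000 = 13.86 mg
soytone: 3.38 g/L × 1.08 L = 3.65 g
fructose: 1.7 g per 100 mL × 1080 mL ÷ 100 = 18.36 g
L-glutamine: 8.41 mmol/L × 146.2 g/mol × 1.08 L ÷ 1000 = 1.33 g
tryptone: 5.24 g/L × 1.08 L = 5.66 g

L-lysine hydrochloride 0.40 g; copper sulfate pentahydrate 13.86 mg; soytone 3.65 g; fructose 18.36 g; L-glutamine 1.33 g; tryptone 5.66 g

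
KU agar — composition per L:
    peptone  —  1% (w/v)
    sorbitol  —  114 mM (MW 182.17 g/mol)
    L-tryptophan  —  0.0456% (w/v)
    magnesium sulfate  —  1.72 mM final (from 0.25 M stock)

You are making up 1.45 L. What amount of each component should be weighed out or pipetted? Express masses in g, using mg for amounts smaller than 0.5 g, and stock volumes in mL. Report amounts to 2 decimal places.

Working volume: 1.45 L.
peptone: 1% w/v = 10 g/L → 10 × 1.45 L = 14.50 g
sorbitol: 114 mmol/L × 182.17 g/mol × 1.45 L ÷ 1000 = 30.11 g
L-tryptophan: 0.0456% w/v = 0.456 g/L → 0.456 × 1.45 L = 0.66 g
magnesium sulfate: C1V1 = C2V2 → 1.72 mM × 1450 mL ÷ 250 mM = 9.98 mL

peptone 14.50 g; sorbitol 30.11 g; L-tryptophan 0.66 g; magnesium sulfate 9.98 mL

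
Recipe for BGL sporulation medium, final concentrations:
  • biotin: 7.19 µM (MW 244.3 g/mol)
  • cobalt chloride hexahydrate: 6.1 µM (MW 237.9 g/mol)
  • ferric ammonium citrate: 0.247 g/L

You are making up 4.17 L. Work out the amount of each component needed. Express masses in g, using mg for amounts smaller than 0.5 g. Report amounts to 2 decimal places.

biotin 7.32 mg; cobalt chloride hexahydrate 6.05 mg; ferric ammonium citrate 1.03 g

Scale factor relative to 1 L: 4.17.
biotin: 7.19 µmol/L × 244.3 g/mol × 4.17 L ÷ 1000 = 7.32 mg
cobalt chloride hexahydrate: 6.1 µmol/L × 237.9 g/mol × 4.17 L ÷ 1000 = 6.05 mg
ferric ammonium citrate: 0.247 g/L × 4.17 L = 1.03 g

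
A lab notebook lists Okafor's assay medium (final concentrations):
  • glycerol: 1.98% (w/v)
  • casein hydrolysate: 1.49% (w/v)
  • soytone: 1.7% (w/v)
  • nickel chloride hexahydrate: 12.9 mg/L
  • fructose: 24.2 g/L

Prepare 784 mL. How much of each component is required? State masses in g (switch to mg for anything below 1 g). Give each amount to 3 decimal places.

glycerol 15.523 g; casein hydrolysate 11.682 g; soytone 13.328 g; nickel chloride hexahydrate 10.114 mg; fructose 18.973 g

Working volume: 784 mL = 0.784 L.
glycerol: 1.98 g per 100 mL × 784 mL ÷ 100 = 15.523 g
casein hydrolysate: 1.49 g per 100 mL × 784 mL ÷ 100 = 11.682 g
soytone: 1.7 g per 100 mL × 784 mL ÷ 100 = 13.328 g
nickel chloride hexahydrate: 12.9 mg/L × 0.784 L = 10.114 mg
fructose: 24.2 g/L × 0.784 L = 18.973 g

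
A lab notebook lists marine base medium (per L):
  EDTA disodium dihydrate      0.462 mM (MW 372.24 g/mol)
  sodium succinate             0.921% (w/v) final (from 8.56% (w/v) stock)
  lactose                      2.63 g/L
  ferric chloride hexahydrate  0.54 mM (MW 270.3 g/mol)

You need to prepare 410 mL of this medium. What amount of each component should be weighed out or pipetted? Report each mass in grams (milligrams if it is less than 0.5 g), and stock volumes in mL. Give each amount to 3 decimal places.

EDTA disodium dihydrate 70.510 mg; sodium succinate 44.113 mL; lactose 1.078 g; ferric chloride hexahydrate 59.844 mg

Target volume = 410 mL = 0.41 L.
EDTA disodium dihydrate: 0.462 mmol/L × 372.24 mg/mmol × 0.41 L = 70.510 mg
sodium succinate: C1V1 = C2V2 → 0.921% ÷ 8.56% × 410 mL = 44.113 mL
lactose: 2.63 g/L × 0.41 L = 1.078 g
ferric chloride hexahydrate: 0.54 mmol/L × 270.3 mg/mmol × 0.41 L = 59.844 mg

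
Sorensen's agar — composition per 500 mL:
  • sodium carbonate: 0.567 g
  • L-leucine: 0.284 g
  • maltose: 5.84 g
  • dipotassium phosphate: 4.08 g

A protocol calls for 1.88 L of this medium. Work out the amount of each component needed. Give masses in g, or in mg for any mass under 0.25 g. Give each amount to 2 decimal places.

Scale factor = 1880 mL / 500 mL = 3.76.
sodium carbonate: 0.567 g × (1880 mL / 500 mL) = 2.13 g
L-leucine: 0.284 g × (1880 mL / 500 mL) = 1.07 g
maltose: 5.84 g × (1880 mL / 500 mL) = 21.96 g
dipotassium phosphate: 4.08 g × (1880 mL / 500 mL) = 15.34 g

sodium carbonate 2.13 g; L-leucine 1.07 g; maltose 21.96 g; dipotassium phosphate 15.34 g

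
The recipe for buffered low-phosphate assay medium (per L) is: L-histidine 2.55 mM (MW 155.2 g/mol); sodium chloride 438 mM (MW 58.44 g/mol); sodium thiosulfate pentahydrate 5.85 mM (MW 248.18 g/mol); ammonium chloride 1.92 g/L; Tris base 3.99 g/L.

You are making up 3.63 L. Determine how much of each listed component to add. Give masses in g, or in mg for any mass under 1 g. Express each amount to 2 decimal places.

L-histidine 1.44 g; sodium chloride 92.92 g; sodium thiosulfate pentahydrate 5.27 g; ammonium chloride 6.97 g; Tris base 14.48 g

Working volume: 3.63 L.
L-histidine: 2.55 mmol/L × 155.2 g/mol × 3.63 L ÷ 1000 = 1.44 g
sodium chloride: 438 mmol/L × 58.44 g/mol × 3.63 L ÷ 1000 = 92.92 g
sodium thiosulfate pentahydrate: 5.85 mmol/L × 248.18 g/mol × 3.63 L ÷ 1000 = 5.27 g
ammonium chloride: 1.92 g/L × 3.63 L = 6.97 g
Tris base: 3.99 g/L × 3.63 L = 14.48 g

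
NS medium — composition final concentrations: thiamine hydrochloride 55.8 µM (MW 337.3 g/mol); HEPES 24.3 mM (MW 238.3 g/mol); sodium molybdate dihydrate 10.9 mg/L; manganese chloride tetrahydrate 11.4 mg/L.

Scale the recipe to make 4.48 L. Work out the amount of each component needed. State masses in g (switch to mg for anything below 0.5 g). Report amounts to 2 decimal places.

Scale factor relative to 1 L: 4.48.
thiamine hydrochloride: 55.8 µmol/L × 337.3 g/mol × 4.48 L ÷ 1000 = 84.32 mg
HEPES: 24.3 mmol/L × 238.3 g/mol × 4.48 L ÷ 1000 = 25.94 g
sodium molybdate dihydrate: 10.9 mg/L × 4.48 L = 48.83 mg
manganese chloride tetrahydrate: 11.4 mg/L × 4.48 L = 51.07 mg

thiamine hydrochloride 84.32 mg; HEPES 25.94 g; sodium molybdate dihydrate 48.83 mg; manganese chloride tetrahydrate 51.07 mg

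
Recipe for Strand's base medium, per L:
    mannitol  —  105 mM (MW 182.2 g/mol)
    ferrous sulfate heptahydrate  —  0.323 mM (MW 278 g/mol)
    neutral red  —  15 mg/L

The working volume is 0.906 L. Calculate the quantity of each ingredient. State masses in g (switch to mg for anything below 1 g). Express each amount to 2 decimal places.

mannitol 17.33 g; ferrous sulfate heptahydrate 81.35 mg; neutral red 13.59 mg

Scale factor relative to 1 L: 0.906.
mannitol: 105 mmol/L × 182.2 g/mol × 0.906 L ÷ 1000 = 17.33 g
ferrous sulfate heptahydrate: 0.323 mmol/L × 278 mg/mmol × 0.906 L = 81.35 mg
neutral red: 15 mg/L × 0.906 L = 13.59 mg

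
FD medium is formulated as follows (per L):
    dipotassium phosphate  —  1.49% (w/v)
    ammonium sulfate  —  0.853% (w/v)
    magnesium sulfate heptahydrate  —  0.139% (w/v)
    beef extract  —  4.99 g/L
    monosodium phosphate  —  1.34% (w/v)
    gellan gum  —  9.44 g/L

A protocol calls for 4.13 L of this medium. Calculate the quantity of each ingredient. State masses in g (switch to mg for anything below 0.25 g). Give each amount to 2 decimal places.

dipotassium phosphate 61.54 g; ammonium sulfate 35.23 g; magnesium sulfate heptahydrate 5.74 g; beef extract 20.61 g; monosodium phosphate 55.34 g; gellan gum 38.99 g

Scale factor relative to 1 L: 4.13.
dipotassium phosphate: 1.49% w/v = 14.9 g/L → 14.9 × 4.13 L = 61.54 g
ammonium sulfate: 0.853 g per 100 mL × 4130 mL ÷ 100 = 35.23 g
magnesium sulfate heptahydrate: 0.139 g per 100 mL × 4130 mL ÷ 100 = 5.74 g
beef extract: 4.99 g/L × 4.13 L = 20.61 g
monosodium phosphate: 1.34% w/v = 13.4 g/L → 13.4 × 4.13 L = 55.34 g
gellan gum: 9.44 g/L × 4.13 L = 38.99 g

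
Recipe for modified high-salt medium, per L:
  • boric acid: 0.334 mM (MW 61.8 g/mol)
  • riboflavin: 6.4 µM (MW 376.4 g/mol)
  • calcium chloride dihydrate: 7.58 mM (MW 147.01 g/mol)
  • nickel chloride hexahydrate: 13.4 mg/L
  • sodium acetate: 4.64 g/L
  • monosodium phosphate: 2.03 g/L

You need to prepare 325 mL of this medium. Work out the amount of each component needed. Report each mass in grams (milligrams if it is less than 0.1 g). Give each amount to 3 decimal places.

Target volume = 325 mL = 0.325 L.
boric acid: 0.334 mmol/L × 61.8 mg/mmol × 0.325 L = 6.708 mg
riboflavin: 6.4 µmol/L × 376.4 g/mol × 0.325 L ÷ 1000 = 0.783 mg
calcium chloride dihydrate: 7.58 mmol/L × 147.01 g/mol × 0.325 L ÷ 1000 = 0.362 g
nickel chloride hexahydrate: 13.4 mg/L × 0.325 L = 4.355 mg
sodium acetate: 4.64 g/L × 0.325 L = 1.508 g
monosodium phosphate: 2.03 g/L × 0.325 L = 0.660 g

boric acid 6.708 mg; riboflavin 0.783 mg; calcium chloride dihydrate 0.362 g; nickel chloride hexahydrate 4.355 mg; sodium acetate 1.508 g; monosodium phosphate 0.660 g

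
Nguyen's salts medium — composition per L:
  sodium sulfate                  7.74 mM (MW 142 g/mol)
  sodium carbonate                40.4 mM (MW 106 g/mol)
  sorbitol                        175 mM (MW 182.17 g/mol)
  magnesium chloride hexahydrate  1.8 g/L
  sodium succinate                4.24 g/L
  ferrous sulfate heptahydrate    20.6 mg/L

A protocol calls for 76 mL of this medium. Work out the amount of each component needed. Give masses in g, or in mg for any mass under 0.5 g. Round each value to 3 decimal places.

sodium sulfate 83.530 mg; sodium carbonate 325.462 mg; sorbitol 2.423 g; magnesium chloride hexahydrate 136.800 mg; sodium succinate 322.240 mg; ferrous sulfate heptahydrate 1.566 mg

Working volume: 76 mL = 0.076 L.
sodium sulfate: 7.74 mmol/L × 142 mg/mmol × 0.076 L = 83.530 mg
sodium carbonate: 40.4 mmol/L × 106 mg/mmol × 0.076 L = 325.462 mg
sorbitol: 175 mmol/L × 182.17 g/mol × 0.076 L ÷ 1000 = 2.423 g
magnesium chloride hexahydrate: 1.8 g/L × 0.076 L = 0.1368 g = 136.800 mg
sodium succinate: 4.24 g/L × 0.076 L = 0.32224 g = 322.240 mg
ferrous sulfate heptahydrate: 20.6 mg/L × 0.076 L = 1.566 mg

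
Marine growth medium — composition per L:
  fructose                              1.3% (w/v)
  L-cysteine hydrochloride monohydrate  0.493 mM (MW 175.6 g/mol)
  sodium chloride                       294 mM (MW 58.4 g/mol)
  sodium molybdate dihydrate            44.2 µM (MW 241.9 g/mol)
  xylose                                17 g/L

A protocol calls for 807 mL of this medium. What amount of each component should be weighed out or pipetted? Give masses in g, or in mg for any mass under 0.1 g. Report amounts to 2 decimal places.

Scale factor relative to 1 L: 0.807.
fructose: 1.3 g per 100 mL × 807 mL ÷ 100 = 10.49 g
L-cysteine hydrochloride monohydrate: 0.493 mmol/L × 175.6 mg/mmol × 0.807 L = 69.86 mg
sodium chloride: 294 mmol/L × 58.4 g/mol × 0.807 L ÷ 1000 = 13.86 g
sodium molybdate dihydrate: 44.2 µmol/L × 241.9 g/mol × 0.807 L ÷ 1000 = 8.63 mg
xylose: 17 g/L × 0.807 L = 13.72 g

fructose 10.49 g; L-cysteine hydrochloride monohydrate 69.86 mg; sodium chloride 13.86 g; sodium molybdate dihydrate 8.63 mg; xylose 13.72 g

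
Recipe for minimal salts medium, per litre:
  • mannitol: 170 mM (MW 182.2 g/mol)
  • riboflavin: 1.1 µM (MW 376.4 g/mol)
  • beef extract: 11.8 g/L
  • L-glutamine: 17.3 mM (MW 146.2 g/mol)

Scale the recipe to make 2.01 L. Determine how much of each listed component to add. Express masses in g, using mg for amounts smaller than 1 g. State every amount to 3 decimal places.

Working volume: 2.01 L.
mannitol: 170 mmol/L × 182.2 g/mol × 2.01 L ÷ 1000 = 62.258 g
riboflavin: 1.1 µmol/L × 376.4 g/mol × 2.01 L ÷ 1000 = 0.832 mg
beef extract: 11.8 g/L × 2.01 L = 23.718 g
L-glutamine: 17.3 mmol/L × 146.2 g/mol × 2.01 L ÷ 1000 = 5.084 g

mannitol 62.258 g; riboflavin 0.832 mg; beef extract 23.718 g; L-glutamine 5.084 g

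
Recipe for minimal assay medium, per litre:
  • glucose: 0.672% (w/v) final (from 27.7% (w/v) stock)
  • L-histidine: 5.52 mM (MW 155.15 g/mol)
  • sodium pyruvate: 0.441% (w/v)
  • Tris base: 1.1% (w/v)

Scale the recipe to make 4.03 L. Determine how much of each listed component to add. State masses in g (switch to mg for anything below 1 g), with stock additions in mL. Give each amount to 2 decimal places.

Scale factor relative to 1 L: 4.03.
glucose: V = C2·V2/C1 = 0.672% ÷ 27.7% × 4030 mL = 97.77 mL
L-histidine: 5.52 mmol/L × 155.15 g/mol × 4.03 L ÷ 1000 = 3.45 g
sodium pyruvate: 0.441 g per 100 mL × 4030 mL ÷ 100 = 17.77 g
Tris base: 1.1% w/v = 11 g/L → 11 × 4.03 L = 44.33 g

glucose 97.77 mL; L-histidine 3.45 g; sodium pyruvate 17.77 g; Tris base 44.33 g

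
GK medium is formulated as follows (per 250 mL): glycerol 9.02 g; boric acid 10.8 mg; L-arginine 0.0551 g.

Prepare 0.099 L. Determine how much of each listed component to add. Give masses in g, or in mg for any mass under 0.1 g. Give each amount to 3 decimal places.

glycerol 3.572 g; boric acid 4.277 mg; L-arginine 21.820 mg

Ratio of target to recipe volume: 99 / 250 = 0.396.
glycerol: 9.02 g × (99 mL / 250 mL) = 3.572 g
boric acid: 10.8 mg × (99 mL / 250 mL) = 4.277 mg
L-arginine: 0.0551 g × (99 mL / 250 mL) = 0.0218196 g = 21.820 mg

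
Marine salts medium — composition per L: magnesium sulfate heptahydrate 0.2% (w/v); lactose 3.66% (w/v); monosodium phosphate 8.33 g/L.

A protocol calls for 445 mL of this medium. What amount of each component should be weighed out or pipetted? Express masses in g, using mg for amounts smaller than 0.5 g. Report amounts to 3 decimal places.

magnesium sulfate heptahydrate 0.890 g; lactose 16.287 g; monosodium phosphate 3.707 g

Target volume = 445 mL = 0.445 L.
magnesium sulfate heptahydrate: 0.2 g per 100 mL × 445 mL ÷ 100 = 0.890 g
lactose: 3.66% w/v = 36.6 g/L → 36.6 × 0.445 L = 16.287 g
monosodium phosphate: 8.33 g/L × 0.445 L = 3.707 g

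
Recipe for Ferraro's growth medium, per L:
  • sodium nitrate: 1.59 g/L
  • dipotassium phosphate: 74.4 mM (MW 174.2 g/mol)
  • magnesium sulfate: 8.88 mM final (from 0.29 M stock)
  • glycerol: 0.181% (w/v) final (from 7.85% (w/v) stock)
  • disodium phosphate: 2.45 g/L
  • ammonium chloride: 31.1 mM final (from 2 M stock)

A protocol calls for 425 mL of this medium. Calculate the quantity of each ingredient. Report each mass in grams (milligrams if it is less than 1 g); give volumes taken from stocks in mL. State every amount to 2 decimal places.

Scale factor relative to 1 L: 0.425.
sodium nitrate: 1.59 g/L × 0.425 L = 0.67575 g = 675.75 mg
dipotassium phosphate: 74.4 mmol/L × 174.2 g/mol × 0.425 L ÷ 1000 = 5.51 g
magnesium sulfate: dilute stock: 8.88 mM × 425 mL ÷ 290 mM = 13.01 mL
glycerol: C1V1 = C2V2 → 0.181% ÷ 7.85% × 425 mL = 9.80 mL
disodium phosphate: 2.45 g/L × 0.425 L = 1.04 g
ammonium chloride: dilute stock: 31.1 mM × 425 mL ÷ 2000 mM = 6.61 mL

sodium nitrate 675.75 mg; dipotassium phosphate 5.51 g; magnesium sulfate 13.01 mL; glycerol 9.80 mL; disodium phosphate 1.04 g; ammonium chloride 6.61 mL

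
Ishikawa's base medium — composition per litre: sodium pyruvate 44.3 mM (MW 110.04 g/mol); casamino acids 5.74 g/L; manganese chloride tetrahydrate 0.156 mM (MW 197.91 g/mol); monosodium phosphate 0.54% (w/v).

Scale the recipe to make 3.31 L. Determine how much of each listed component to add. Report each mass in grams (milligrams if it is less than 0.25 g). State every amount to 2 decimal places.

Working volume: 3.31 L.
sodium pyruvate: 44.3 mmol/L × 110.04 g/mol × 3.31 L ÷ 1000 = 16.14 g
casamino acids: 5.74 g/L × 3.31 L = 19.00 g
manganese chloride tetrahydrate: 0.156 mmol/L × 197.91 mg/mmol × 3.31 L = 102.19 mg
monosodium phosphate: 0.54% w/v = 5.4 g/L → 5.4 × 3.31 L = 17.87 g

sodium pyruvate 16.14 g; casamino acids 19.00 g; manganese chloride tetrahydrate 102.19 mg; monosodium phosphate 17.87 g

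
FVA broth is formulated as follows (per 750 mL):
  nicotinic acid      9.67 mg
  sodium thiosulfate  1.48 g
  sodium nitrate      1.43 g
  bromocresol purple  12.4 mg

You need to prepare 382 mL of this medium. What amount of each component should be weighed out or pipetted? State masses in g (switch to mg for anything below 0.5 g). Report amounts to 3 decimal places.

nicotinic acid 4.925 mg; sodium thiosulfate 0.754 g; sodium nitrate 0.728 g; bromocresol purple 6.316 mg

Ratio of target to recipe volume: 382 / 750 = 0.509333.
nicotinic acid: 9.67 mg × (382 mL / 750 mL) = 4.925 mg
sodium thiosulfate: 1.48 g × (382 mL / 750 mL) = 0.754 g
sodium nitrate: 1.43 g × (382 mL / 750 mL) = 0.728 g
bromocresol purple: 12.4 mg × (382 mL / 750 mL) = 6.316 mg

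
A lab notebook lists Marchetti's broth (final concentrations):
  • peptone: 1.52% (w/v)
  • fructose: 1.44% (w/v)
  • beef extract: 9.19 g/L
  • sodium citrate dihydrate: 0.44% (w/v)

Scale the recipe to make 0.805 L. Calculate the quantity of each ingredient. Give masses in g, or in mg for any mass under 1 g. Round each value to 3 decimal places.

peptone 12.236 g; fructose 11.592 g; beef extract 7.398 g; sodium citrate dihydrate 3.542 g

Working volume: 0.805 L.
peptone: 1.52% w/v = 15.2 g/L → 15.2 × 0.805 L = 12.236 g
fructose: 1.44 g per 100 mL × 805 mL ÷ 100 = 11.592 g
beef extract: 9.19 g/L × 0.805 L = 7.398 g
sodium citrate dihydrate: 0.44 g per 100 mL × 805 mL ÷ 100 = 3.542 g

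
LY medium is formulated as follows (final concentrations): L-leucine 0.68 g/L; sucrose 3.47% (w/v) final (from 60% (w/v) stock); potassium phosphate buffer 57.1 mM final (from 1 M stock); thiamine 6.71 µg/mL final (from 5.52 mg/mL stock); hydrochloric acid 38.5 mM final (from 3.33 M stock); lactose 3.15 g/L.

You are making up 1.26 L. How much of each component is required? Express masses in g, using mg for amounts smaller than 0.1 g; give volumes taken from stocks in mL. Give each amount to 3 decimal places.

L-leucine 0.857 g; sucrose 72.870 mL; potassium phosphate buffer 71.946 mL; thiamine 1.532 mL; hydrochloric acid 14.568 mL; lactose 3.969 g

Working volume: 1.26 L.
L-leucine: 0.68 g/L × 1.26 L = 0.857 g
sucrose: C1V1 = C2V2 → 3.47% ÷ 60% × 1260 mL = 72.870 mL
potassium phosphate buffer: V = C2·V2/C1 = 57.1 mM × 1260 mL ÷ 1000 mM = 71.946 mL
thiamine: dilute stock: 6.71 µg/mL × 1260 mL ÷ 5520 µg/mL = 1.532 mL
hydrochloric acid: C1V1 = C2V2 → 38.5 mM × 1260 mL ÷ 3330 mM = 14.568 mL
lactose: 3.15 g/L × 1.26 L = 3.969 g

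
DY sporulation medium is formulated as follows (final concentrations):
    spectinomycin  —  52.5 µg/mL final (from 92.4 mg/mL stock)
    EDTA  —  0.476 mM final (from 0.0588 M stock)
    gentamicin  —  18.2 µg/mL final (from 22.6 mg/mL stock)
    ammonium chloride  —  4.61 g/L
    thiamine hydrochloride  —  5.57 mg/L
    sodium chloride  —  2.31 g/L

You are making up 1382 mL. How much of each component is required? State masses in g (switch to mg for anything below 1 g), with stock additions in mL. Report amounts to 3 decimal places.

Target volume = 1382 mL = 1.382 L.
spectinomycin: dilute stock: 52.5 µg/mL × 1382 mL ÷ 92400 µg/mL = 0.785 mL
EDTA: V = C2·V2/C1 = 0.476 mM × 1382 mL ÷ 58.8 mM = 11.188 mL
gentamicin: V = C2·V2/C1 = 18.2 µg/mL × 1382 mL ÷ 22600 µg/mL = 1.113 mL
ammonium chloride: 4.61 g/L × 1.382 L = 6.371 g
thiamine hydrochloride: 5.57 mg/L × 1.382 L = 7.698 mg
sodium chloride: 2.31 g/L × 1.382 L = 3.192 g

spectinomycin 0.785 mL; EDTA 11.188 mL; gentamicin 1.113 mL; ammonium chloride 6.371 g; thiamine hydrochloride 7.698 mg; sodium chloride 3.192 g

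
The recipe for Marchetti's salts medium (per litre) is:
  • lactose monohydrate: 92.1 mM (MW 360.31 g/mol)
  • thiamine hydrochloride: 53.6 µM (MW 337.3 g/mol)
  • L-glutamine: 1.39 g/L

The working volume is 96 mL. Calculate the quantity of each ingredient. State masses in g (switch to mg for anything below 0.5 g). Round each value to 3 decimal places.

Working volume: 96 mL = 0.096 L.
lactose monohydrate: 92.1 mmol/L × 360.31 g/mol × 0.096 L ÷ 1000 = 3.186 g
thiamine hydrochloride: 53.6 µmol/L × 337.3 g/mol × 0.096 L ÷ 1000 = 1.736 mg
L-glutamine: 1.39 g/L × 0.096 L = 0.13344 g = 133.440 mg

lactose monohydrate 3.186 g; thiamine hydrochloride 1.736 mg; L-glutamine 133.440 mg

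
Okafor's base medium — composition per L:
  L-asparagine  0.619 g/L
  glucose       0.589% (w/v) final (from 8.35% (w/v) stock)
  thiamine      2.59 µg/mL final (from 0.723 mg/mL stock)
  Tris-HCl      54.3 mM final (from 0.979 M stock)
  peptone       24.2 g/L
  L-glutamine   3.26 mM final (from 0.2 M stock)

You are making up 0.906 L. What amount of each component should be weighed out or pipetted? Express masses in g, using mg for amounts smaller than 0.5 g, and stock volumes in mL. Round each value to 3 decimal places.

Working volume: 0.906 L.
L-asparagine: 0.619 g/L × 0.906 L = 0.561 g
glucose: V = C2·V2/C1 = 0.589% ÷ 8.35% × 906 mL = 63.908 mL
thiamine: V = C2·V2/C1 = 2.59 µg/mL × 906 mL ÷ 723 µg/mL = 3.246 mL
Tris-HCl: dilute stock: 54.3 mM × 906 mL ÷ 979 mM = 50.251 mL
peptone: 24.2 g/L × 0.906 L = 21.925 g
L-glutamine: dilute stock: 3.26 mM × 906 mL ÷ 200 mM = 14.768 mL

L-asparagine 0.561 g; glucose 63.908 mL; thiamine 3.246 mL; Tris-HCl 50.251 mL; peptone 21.925 g; L-glutamine 14.768 mL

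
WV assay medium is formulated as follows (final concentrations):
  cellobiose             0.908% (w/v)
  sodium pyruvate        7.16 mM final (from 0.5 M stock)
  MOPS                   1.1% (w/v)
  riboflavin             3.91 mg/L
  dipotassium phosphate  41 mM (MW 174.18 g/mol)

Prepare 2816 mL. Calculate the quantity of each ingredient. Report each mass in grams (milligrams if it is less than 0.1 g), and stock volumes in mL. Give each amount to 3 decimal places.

cellobiose 25.569 g; sodium pyruvate 40.325 mL; MOPS 30.976 g; riboflavin 11.011 mg; dipotassium phosphate 20.110 g

Scale factor relative to 1 L: 2.816.
cellobiose: 0.908% w/v = 9.08 g/L → 9.08 × 2.816 L = 25.569 g
sodium pyruvate: C1V1 = C2V2 → 7.16 mM × 2816 mL ÷ 500 mM = 40.325 mL
MOPS: 1.1 g per 100 mL × 2816 mL ÷ 100 = 30.976 g
riboflavin: 3.91 mg/L × 2.816 L = 11.011 mg
dipotassium phosphate: 41 mmol/L × 174.18 g/mol × 2.816 L ÷ 1000 = 20.110 g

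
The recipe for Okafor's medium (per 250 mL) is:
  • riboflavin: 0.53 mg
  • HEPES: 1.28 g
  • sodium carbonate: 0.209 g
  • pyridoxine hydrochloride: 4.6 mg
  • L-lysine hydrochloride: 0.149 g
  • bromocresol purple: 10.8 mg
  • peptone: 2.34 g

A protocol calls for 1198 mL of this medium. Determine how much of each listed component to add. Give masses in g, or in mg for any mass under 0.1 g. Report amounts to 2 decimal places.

Scale factor = 1198 mL / 250 mL = 4.792.
riboflavin: 0.53 mg × (1198 mL / 250 mL) = 2.54 mg
HEPES: 1.28 g × (1198 mL / 250 mL) = 6.13 g
sodium carbonate: 0.209 g × (1198 mL / 250 mL) = 1.00 g
pyridoxine hydrochloride: 4.6 mg × (1198 mL / 250 mL) = 22.04 mg
L-lysine hydrochloride: 0.149 g × (1198 mL / 250 mL) = 0.71 g
bromocresol purple: 10.8 mg × (1198 mL / 250 mL) = 51.75 mg
peptone: 2.34 g × (1198 mL / 250 mL) = 11.21 g

riboflavin 2.54 mg; HEPES 6.13 g; sodium carbonate 1.00 g; pyridoxine hydrochloride 22.04 mg; L-lysine hydrochloride 0.71 g; bromocresol purple 51.75 mg; peptone 11.21 g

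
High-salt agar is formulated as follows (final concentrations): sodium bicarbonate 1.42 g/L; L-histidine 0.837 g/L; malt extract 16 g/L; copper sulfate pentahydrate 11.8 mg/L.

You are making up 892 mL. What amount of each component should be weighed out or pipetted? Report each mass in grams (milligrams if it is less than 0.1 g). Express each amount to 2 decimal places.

Scale factor relative to 1 L: 0.892.
sodium bicarbonate: 1.42 g/L × 0.892 L = 1.27 g
L-histidine: 0.837 g/L × 0.892 L = 0.75 g
malt extract: 16 g/L × 0.892 L = 14.27 g
copper sulfate pentahydrate: 11.8 mg/L × 0.892 L = 10.53 mg

sodium bicarbonate 1.27 g; L-histidine 0.75 g; malt extract 14.27 g; copper sulfate pentahydrate 10.53 mg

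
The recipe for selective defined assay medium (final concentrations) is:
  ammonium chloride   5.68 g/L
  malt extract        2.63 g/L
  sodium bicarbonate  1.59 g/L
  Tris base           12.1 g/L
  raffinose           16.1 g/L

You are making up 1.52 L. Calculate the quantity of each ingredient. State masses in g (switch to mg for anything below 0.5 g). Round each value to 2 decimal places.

Working volume: 1.52 L.
ammonium chloride: 5.68 g/L × 1.52 L = 8.63 g
malt extract: 2.63 g/L × 1.52 L = 4.00 g
sodium bicarbonate: 1.59 g/L × 1.52 L = 2.42 g
Tris base: 12.1 g/L × 1.52 L = 18.39 g
raffinose: 16.1 g/L × 1.52 L = 24.47 g

ammonium chloride 8.63 g; malt extract 4.00 g; sodium bicarbonate 2.42 g; Tris base 18.39 g; raffinose 24.47 g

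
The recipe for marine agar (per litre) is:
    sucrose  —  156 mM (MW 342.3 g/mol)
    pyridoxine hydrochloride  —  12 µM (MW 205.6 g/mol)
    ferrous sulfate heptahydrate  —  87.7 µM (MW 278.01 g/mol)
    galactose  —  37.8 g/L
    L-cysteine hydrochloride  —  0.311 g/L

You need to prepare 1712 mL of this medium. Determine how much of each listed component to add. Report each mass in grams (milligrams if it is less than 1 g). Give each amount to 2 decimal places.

sucrose 91.42 g; pyridoxine hydrochloride 4.22 mg; ferrous sulfate heptahydrate 41.74 mg; galactose 64.71 g; L-cysteine hydrochloride 532.43 mg

Working volume: 1712 mL = 1.712 L.
sucrose: 156 mmol/L × 342.3 g/mol × 1.712 L ÷ 1000 = 91.42 g
pyridoxine hydrochloride: 12 µmol/L × 205.6 g/mol × 1.712 L ÷ 1000 = 4.22 mg
ferrous sulfate heptahydrate: 87.7 µmol/L × 278.01 g/mol × 1.712 L ÷ 1000 = 41.74 mg
galactose: 37.8 g/L × 1.712 L = 64.71 g
L-cysteine hydrochloride: 0.311 g/L × 1.712 L = 0.532432 g = 532.43 mg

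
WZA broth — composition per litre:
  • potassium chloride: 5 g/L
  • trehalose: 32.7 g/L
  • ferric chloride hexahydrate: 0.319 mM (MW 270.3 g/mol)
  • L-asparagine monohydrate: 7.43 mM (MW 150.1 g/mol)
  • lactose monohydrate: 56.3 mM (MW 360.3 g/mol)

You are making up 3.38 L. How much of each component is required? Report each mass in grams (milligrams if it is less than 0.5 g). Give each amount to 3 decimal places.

potassium chloride 16.900 g; trehalose 110.526 g; ferric chloride hexahydrate 291.443 mg; L-asparagine monohydrate 3.770 g; lactose monohydrate 68.563 g

Scale factor relative to 1 L: 3.38.
potassium chloride: 5 g/L × 3.38 L = 16.900 g
trehalose: 32.7 g/L × 3.38 L = 110.526 g
ferric chloride hexahydrate: 0.319 mmol/L × 270.3 mg/mmol × 3.38 L = 291.443 mg
L-asparagine monohydrate: 7.43 mmol/L × 150.1 g/mol × 3.38 L ÷ 1000 = 3.770 g
lactose monohydrate: 56.3 mmol/L × 360.3 g/mol × 3.38 L ÷ 1000 = 68.563 g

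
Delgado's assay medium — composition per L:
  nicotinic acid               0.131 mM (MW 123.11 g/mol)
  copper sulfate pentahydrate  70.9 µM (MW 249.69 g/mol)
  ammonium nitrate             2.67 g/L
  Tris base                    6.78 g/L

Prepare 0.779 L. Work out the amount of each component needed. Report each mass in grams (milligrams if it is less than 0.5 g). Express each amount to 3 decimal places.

nicotinic acid 12.563 mg; copper sulfate pentahydrate 13.791 mg; ammonium nitrate 2.080 g; Tris base 5.282 g

Working volume: 0.779 L.
nicotinic acid: 0.131 mmol/L × 123.11 mg/mmol × 0.779 L = 12.563 mg
copper sulfate pentahydrate: 70.9 µmol/L × 249.69 g/mol × 0.779 L ÷ 1000 = 13.791 mg
ammonium nitrate: 2.67 g/L × 0.779 L = 2.080 g
Tris base: 6.78 g/L × 0.779 L = 5.282 g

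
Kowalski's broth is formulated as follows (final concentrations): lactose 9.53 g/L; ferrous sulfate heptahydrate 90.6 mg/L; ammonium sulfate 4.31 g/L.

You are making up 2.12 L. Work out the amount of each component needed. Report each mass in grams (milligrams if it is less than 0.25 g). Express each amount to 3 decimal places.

lactose 20.204 g; ferrous sulfate heptahydrate 192.072 mg; ammonium sulfate 9.137 g

Scale factor relative to 1 L: 2.12.
lactose: 9.53 g/L × 2.12 L = 20.204 g
ferrous sulfate heptahydrate: 90.6 mg/L × 2.12 L = 192.072 mg
ammonium sulfate: 4.31 g/L × 2.12 L = 9.137 g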